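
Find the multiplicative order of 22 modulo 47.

46

The order of 22 must divide φ(47) = 47 − 1 = 46 = 2 · 23.
Divisors of 46: 1, 2, 23, 46.
Test each divisor d:
22^1 ≡ 22 (mod 47)
22^2 ≡ 14 (mod 47)
22^23 ≡ 46 (mod 47)
22^46 ≡ 1 (mod 47) ✓
Therefore the multiplicative order of 22 modulo 47 is 46.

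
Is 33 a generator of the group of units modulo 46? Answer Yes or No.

Yes

φ(46) = φ(2)·φ(23) = 1·22 = 22 = 2 · 11.
33 is a primitive root mod 46 iff 33^(φ(46)/q) ≢ 1 for every prime q | φ(46), i.e. q ∈ {2, 11}.
33^11 ≡ 45 (mod 46)  [q = 2: ≢ 1 ✓]
33^2 ≡ 31 (mod 46)  [q = 11: ≢ 1 ✓]
Every test exponent gives a nontrivial residue, hence 33 generates the full group.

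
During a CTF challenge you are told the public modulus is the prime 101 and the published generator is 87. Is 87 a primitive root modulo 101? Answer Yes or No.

φ(101) = 101 − 1 = 100 = 2^2 · 5^2.
An element g generates (Z/101Z)^× iff g^(100/q) ≢ 1 (mod 101) for each prime q ∈ {2, 5}.
87^50 ≡ 1 (mod 101)  [q = 2: ≡ 1 ✗]
87^20 ≡ 1 (mod 101)  [q = 5: ≡ 1 ✗]
The check at q = 2 fails, so 87 generates a proper subgroup.

No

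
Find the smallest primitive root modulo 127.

φ(127) = 127 − 1 = 126 = 2 · 3^2 · 7.
Test candidates g = 2, 3, … against the prime factors q ∈ {2, 3, 7} of φ(127): g is a generator iff g^(126/q) ≢ 1 for every such q.
g = 2: 2^63 ≡ 1 — hits 1, so not a primitive root.
g = 3: 3^63 ≡ 126; 3^42 ≡ 107; 3^18 ≡ 4 — none is 1, so 3 is a primitive root.
Hence the least primitive root of 127 is 3.

3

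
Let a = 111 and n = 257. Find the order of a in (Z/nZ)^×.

The order of 111 must divide φ(257) = 257 − 1 = 256 = 2^8.
Divisors of 256: 1, 2, 4, 8, 16, 32, 64, 128, 256.
Compute 111^d (mod 257) for the divisors d until we hit 1:
111^1 ≡ 111 (mod 257)
111^2 ≡ 242 (mod 257)
111^4 ≡ 225 (mod 257)
111^8 ≡ 253 (mod 257)
111^16 ≡ 16 (mod 257)
111^32 ≡ 256 (mod 257)
111^64 ≡ 1 (mod 257) ✓
Hence ord(111) = 64.

64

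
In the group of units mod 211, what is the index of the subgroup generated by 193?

Since 193 ∈ (Z/211Z)^×, its order divides φ(211) = 211 − 1 = 210 = 2 · 3 · 5 · 7.
Divisors of 210: 1, 2, 3, 5, 6, 7, 10, 14, 15, 21, 30, 35, 42, 70, 105, 210.
Compute 193^d (mod 211) for the divisors d until we hit 1:
193^1 ≡ 193 (mod 211)
193^2 ≡ 113 (mod 211)
193^3 ≡ 76 (mod 211)
193^5 ≡ 148 (mod 211)
193^6 ≡ 79 (mod 211)
193^7 ≡ 55 (mod 211)
193^10 ≡ 171 (mod 211)
193^14 ≡ 71 (mod 211)
193^15 ≡ 199 (mod 211)
193^21 ≡ 107 (mod 211)
193^30 ≡ 144 (mod 211)
193^35 ≡ 1 (mod 211) ✓
So ord_211(193) = 35, hence |⟨193⟩| = 35.
The index is φ(211) / ord(193) = 210 / 35 = 6.

6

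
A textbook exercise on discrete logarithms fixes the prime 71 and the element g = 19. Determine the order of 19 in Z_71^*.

35

ord(19) | φ(71) = 71 − 1 = 70 = 2 · 5 · 7.
Divisors of 70: 1, 2, 5, 7, 10, 14, 35, 70.
Compute 19^d (mod 71) for the divisors d until we hit 1:
19^1 ≡ 19 (mod 71)
19^2 ≡ 6 (mod 71)
19^5 ≡ 45 (mod 71)
19^7 ≡ 57 (mod 71)
19^10 ≡ 37 (mod 71)
19^14 ≡ 54 (mod 71)
19^35 ≡ 1 (mod 71) ✓
Hence ord(19) = 35.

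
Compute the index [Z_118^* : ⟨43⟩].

1

ord(43) | φ(118) = φ(2)·φ(59) = 1·58 = 58 = 2 · 29.
Divisors of 58: 1, 2, 29, 58.
Check 43^d mod 118 for each divisor in increasing order:
43^1 ≡ 43
43^2 ≡ 79
43^29 ≡ 117
43^58 ≡ 1
Thus |⟨43⟩| = ord(43) = 58.
[(Z/118Z)^× : ⟨43⟩] = 58/58 = 1.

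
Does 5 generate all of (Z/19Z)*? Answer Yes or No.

No

φ(19) = 19 − 1 = 18 = 2 · 3^2.
It suffices to check that the order of 5 is not a proper divisor of 18: compute 5^(18/q) for q ∈ {2, 3}.
5^9 ≡ 1 (mod 19)  [q = 2: ≡ 1 ✗]
5^6 ≡ 7 (mod 19)  [q = 3: ≢ 1 ✓]
Since 5^9 ≡ 1, the order of 5 divides 9 < 18, so 5 is not a primitive root.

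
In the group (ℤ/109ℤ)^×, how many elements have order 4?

2

φ(109) = 109 − 1 = 108 = 2^2 · 3^3.
In a cyclic group of order 108, there are φ(d) elements of order d for each divisor d of 108, and zero for non-divisors.
4 = 2^2 divides 108, and φ(4) = 2.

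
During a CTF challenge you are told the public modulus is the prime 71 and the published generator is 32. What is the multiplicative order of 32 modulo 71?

7

The order of 32 must divide φ(71) = 71 − 1 = 70 = 2 · 5 · 7.
Divisors of 70: 1, 2, 5, 7, 10, 14, 35, 70.
Compute 32^d (mod 71) for the divisors d until we hit 1:
32^1 ≡ 32 (mod 71)
32^2 ≡ 30 (mod 71)
32^5 ≡ 45 (mod 71)
32^7 ≡ 1 (mod 71) ✓
Therefore the multiplicative order of 32 modulo 71 is 7.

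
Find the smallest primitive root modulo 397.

φ(397) = 397 − 1 = 396 = 2^2 · 3^2 · 11.
g is a primitive root iff g^(396/q) ≢ 1 (mod 397) for each prime q ∈ {2, 3, 11}.
g = 2: 2^198 ≡ 396; 2^132 ≡ 1 — hits 1, so not a primitive root.
g = 3: 3^198 ≡ 1 — hits 1, so not a primitive root.
g = 4: 4^198 ≡ 1 — hits 1, so not a primitive root.
g = 5: 5^198 ≡ 396; 5^132 ≡ 362; 5^36 ≡ 290 — none is 1, so 5 is a primitive root.
Hence the least primitive root of 397 is 5.

5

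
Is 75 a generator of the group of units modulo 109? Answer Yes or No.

φ(109) = 109 − 1 = 108 = 2^2 · 3^3.
It suffices to check that the order of 75 is not a proper divisor of 108: compute 75^(108/q) for q ∈ {2, 3}.
75^54 ≡ 1 (mod 109)  [q = 2: ≡ 1 ✗]
75^36 ≡ 1 (mod 109)  [q = 3: ≡ 1 ✗]
The check at q = 2 fails, so 75 generates a proper subgroup.

No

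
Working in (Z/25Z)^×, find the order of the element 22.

By Lagrange's theorem, ord_25(22) divides φ(25) = φ(5^2) = 5·(5−1) = 20 = 2^2 · 5.
Divisors of 20: 1, 2, 4, 5, 10, 20.
Compute 22^d (mod 25) for the divisors d until we hit 1:
22^1 ≡ 22 (mod 25)
22^2 ≡ 9 (mod 25)
22^4 ≡ 6 (mod 25)
22^5 ≡ 7 (mod 25)
22^10 ≡ 24 (mod 25)
22^20 ≡ 1 (mod 25) ✓
Therefore the multiplicative order of 22 modulo 25 is 20.

20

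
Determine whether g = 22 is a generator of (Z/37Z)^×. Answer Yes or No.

φ(37) = 37 − 1 = 36 = 2^2 · 3^2.
It suffices to check that the order of 22 is not a proper divisor of 36: compute 22^(36/q) for q ∈ {2, 3}.
22^18 ≡ 36 (mod 37)  [q = 2: ≢ 1 ✓]
22^12 ≡ 26 (mod 37)  [q = 3: ≢ 1 ✓]
Every test exponent gives a nontrivial residue, hence 22 generates the full group.

Yes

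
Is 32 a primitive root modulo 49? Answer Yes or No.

φ(49) = φ(7^2) = 7·(7−1) = 42 = 2 · 3 · 7.
Test 32^(42/q) mod 49 for each prime factor q of 42:
32^21 ≡ 1 (mod 49)  [q = 2: ≡ 1 ✗]
32^14 ≡ 30 (mod 49)  [q = 3: ≢ 1 ✓]
32^6 ≡ 22 (mod 49)  [q = 7: ≢ 1 ✓]
The check at q = 2 fails, so 32 generates a proper subgroup.

No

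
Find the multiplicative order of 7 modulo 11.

The order of 7 must divide φ(11) = 11 − 1 = 10 = 2 · 5.
Divisors of 10: 1, 2, 5, 10.
Compute 7^d (mod 11) for the divisors d until we hit 1:
7^1 ≡ 7
7^2 ≡ 5
7^5 ≡ 10
7^10 ≡ 1
Hence ord(7) = 10.

10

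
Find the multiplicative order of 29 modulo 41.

40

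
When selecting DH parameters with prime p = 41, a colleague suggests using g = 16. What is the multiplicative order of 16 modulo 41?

5

The order of 16 must divide φ(41) = 41 − 1 = 40 = 2^3 · 5.
Divisors of 40: 1, 2, 4, 5, 8, 10, 20, 40.
Compute 16^d (mod 41) for the divisors d until we hit 1:
16^1 ≡ 16
16^2 ≡ 10
16^4 ≡ 18
16^5 ≡ 1
The smallest such exponent is 5, so the order of 16 is 5.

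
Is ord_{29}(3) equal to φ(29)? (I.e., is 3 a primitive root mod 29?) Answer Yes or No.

Yes

φ(29) = 29 − 1 = 28 = 2^2 · 7.
It suffices to check that the order of 3 is not a proper divisor of 28: compute 3^(28/q) for q ∈ {2, 7}.
3^14 ≡ 28 (mod 29)  [q = 2: ≢ 1 ✓]
3^4 ≡ 23 (mod 29)  [q = 7: ≢ 1 ✓]
Every test exponent gives a nontrivial residue, hence 3 generates the full group.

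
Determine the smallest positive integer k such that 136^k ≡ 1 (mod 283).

ord(136) | φ(283) = 283 − 1 = 282 = 2 · 3 · 47.
Divisors of 282: 1, 2, 3, 6, 47, 94, 141, 282.
Compute 136^d (mod 283) for the divisors d until we hit 1:
136^1 ≡ 136 (mod 283)
136^2 ≡ 101 (mod 283)
136^3 ≡ 152 (mod 283)
136^6 ≡ 181 (mod 283)
136^47 ≡ 238 (mod 283)
136^94 ≡ 44 (mod 283)
136^141 ≡ 1 (mod 283) ✓
Hence ord(136) = 141.

141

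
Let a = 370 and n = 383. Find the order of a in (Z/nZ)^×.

191

By Lagrange's theorem, ord_383(370) divides φ(383) = 383 − 1 = 382 = 2 · 191.
Divisors of 382: 1, 2, 191, 382.
Compute 370^d (mod 383) for the divisors d until we hit 1:
370^1 ≡ 370 (mod 383)
370^2 ≡ 169 (mod 383)
370^191 ≡ 1 (mod 383) ✓
The smallest such exponent is 191, so the order of 370 is 191.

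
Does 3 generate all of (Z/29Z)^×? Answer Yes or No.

φ(29) = 29 − 1 = 28 = 2^2 · 7.
It suffices to check that the order of 3 is not a proper divisor of 28: compute 3^(28/q) for q ∈ {2, 7}.
3^14 ≡ 28 (mod 29)  [q = 2: ≢ 1 ✓]
3^4 ≡ 23 (mod 29)  [q = 7: ≢ 1 ✓]
None equal 1, so ord_29(3) = 28: 3 is a primitive root.

Yes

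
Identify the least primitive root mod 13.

φ(13) = 13 − 1 = 12 = 2^2 · 3.
Test candidates g = 2, 3, … against the prime factors q ∈ {2, 3} of φ(13): g is a generator iff g^(12/q) ≢ 1 for every such q.
g = 2: 2^6 ≡ 12; 2^4 ≡ 3 — none is 1, so 2 is a primitive root.
So 2 is the smallest generator of (Z/13Z)^×.

2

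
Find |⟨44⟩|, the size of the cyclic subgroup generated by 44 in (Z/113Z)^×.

8

The order of 44 must divide φ(113) = 113 − 1 = 112 = 2^4 · 7.
Divisors of 112: 1, 2, 4, 7, 8, 14, 16, 28, 56, 112.
Evaluate successive powers at the divisors of 112:
44^1 ≡ 44
44^2 ≡ 15
44^4 ≡ 112
44^7 ≡ 18
44^8 ≡ 1
Therefore the multiplicative order of 44 modulo 113 is 8.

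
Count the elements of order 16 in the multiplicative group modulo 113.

φ(113) = 113 − 1 = 112 = 2^4 · 7.
In a cyclic group of order 112, there are φ(d) elements of order d for each divisor d of 112, and zero for non-divisors.
16 = 2^4 divides 112, and φ(16) = 8.

8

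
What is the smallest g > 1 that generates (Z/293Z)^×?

2

φ(293) = 293 − 1 = 292 = 2^2 · 73.
Test candidates g = 2, 3, … against the prime factors q ∈ {2, 73} of φ(293): g is a generator iff g^(292/q) ≢ 1 for every such q.
g = 2: 2^146 ≡ 292; 2^4 ≡ 16 — none is 1, so 2 is a primitive root.
So 2 is the smallest generator of (Z/293Z)^×.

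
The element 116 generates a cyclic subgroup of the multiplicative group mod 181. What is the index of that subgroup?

10

By Lagrange's theorem, ord_181(116) divides φ(181) = 181 − 1 = 180 = 2^2 · 3^2 · 5.
Divisors of 180: 1, 2, 3, 4, 5, 6, 9, 10, 12, 15, 18, 20, 30, 36, 45, 60, 90, 180.
Test each divisor d:
116^1 ≡ 116 (mod 181)
116^2 ≡ 62 (mod 181)
116^3 ≡ 133 (mod 181)
116^4 ≡ 43 (mod 181)
116^5 ≡ 101 (mod 181)
116^6 ≡ 132 (mod 181)
116^9 ≡ 180 (mod 181)
116^10 ≡ 65 (mod 181)
116^12 ≡ 48 (mod 181)
116^15 ≡ 49 (mod 181)
116^18 ≡ 1 (mod 181) ✓
Thus |⟨116⟩| = ord(116) = 18.
Index = |(Z/181Z)^×| / |⟨116⟩| = 180 / 18 = 10.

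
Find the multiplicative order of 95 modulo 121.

110

ord(95) | φ(121) = φ(11^2) = 11·(11−1) = 110 = 2 · 5 · 11.
Divisors of 110: 1, 2, 5, 10, 11, 22, 55, 110.
Check 95^d mod 121 for each divisor in increasing order:
95^1 ≡ 95 (mod 121)
95^2 ≡ 71 (mod 121)
95^5 ≡ 98 (mod 121)
95^10 ≡ 45 (mod 121)
95^11 ≡ 40 (mod 121)
95^22 ≡ 27 (mod 121)
95^55 ≡ 120 (mod 121)
95^110 ≡ 1 (mod 121) ✓
Therefore the multiplicative order of 95 modulo 121 is 110.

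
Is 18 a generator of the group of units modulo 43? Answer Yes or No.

φ(43) = 43 − 1 = 42 = 2 · 3 · 7.
An element g generates (Z/43Z)^× iff g^(42/q) ≢ 1 (mod 43) for each prime q ∈ {2, 3, 7}.
18^21 ≡ 42 (mod 43)  [q = 2: ≢ 1 ✓]
18^14 ≡ 6 (mod 43)  [q = 3: ≢ 1 ✓]
18^6 ≡ 41 (mod 43)  [q = 7: ≢ 1 ✓]
All checks pass, so 18 has order 42 and is a primitive root modulo 43.

Yes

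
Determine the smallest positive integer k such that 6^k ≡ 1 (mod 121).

110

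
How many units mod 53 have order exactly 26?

12

φ(53) = 53 − 1 = 52 = 2^2 · 13.
In a cyclic group of order 52, there are φ(d) elements of order d for each divisor d of 52, and zero for non-divisors.
26 = 2 · 13 divides 52, and φ(26) = 12.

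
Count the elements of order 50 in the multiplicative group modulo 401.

20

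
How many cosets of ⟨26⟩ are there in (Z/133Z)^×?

18

By Lagrange's theorem, ord_133(26) divides φ(133) = φ(7·19) = (7−1)·(19−1) = 6·18 = 108 = 2^2 · 3^3.
Divisors of 108: 1, 2, 3, 4, 6, 9, 12, 18, 27, 36, 54, 108.
Compute 26^d (mod 133) for the divisors d until we hit 1:
26^1 ≡ 26 (mod 133)
26^2 ≡ 11 (mod 133)
26^3 ≡ 20 (mod 133)
26^4 ≡ 121 (mod 133)
26^6 ≡ 1 (mod 133) ✓
So ord_133(26) = 6, hence |⟨26⟩| = 6.
[(Z/133Z)^× : ⟨26⟩] = 108/6 = 18.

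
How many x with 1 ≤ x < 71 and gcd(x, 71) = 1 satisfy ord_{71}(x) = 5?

4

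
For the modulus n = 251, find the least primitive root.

6

φ(251) = 251 − 1 = 250 = 2 · 5^3.
g is a primitive root iff g^(250/q) ≢ 1 (mod 251) for each prime q ∈ {2, 5}.
g = 2: 2^125 ≡ 250; 2^50 ≡ 1 — hits 1, so not a primitive root.
g = 3: 3^125 ≡ 1 — hits 1, so not a primitive root.
g = 4: 4^125 ≡ 1 — hits 1, so not a primitive root.
g = 5: 5^125 ≡ 1 — hits 1, so not a primitive root.
g = 6: 6^125 ≡ 250; 6^50 ≡ 219 — none is 1, so 6 is a primitive root.
The smallest primitive root modulo 251 is 6.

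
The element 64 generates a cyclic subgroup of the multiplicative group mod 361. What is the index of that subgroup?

6

ord(64) | φ(361) = φ(19^2) = 19·(19−1) = 342 = 2 · 3^2 · 19.
Divisors of 342: 1, 2, 3, 6, 9, 18, 19, 38, 57, 114, 171, 342.
Evaluate successive powers at the divisors of 342:
64^1 ≡ 64
64^2 ≡ 125
64^3 ≡ 58
64^6 ≡ 115
64^9 ≡ 172
64^18 ≡ 343
64^19 ≡ 292
64^38 ≡ 68
64^57 ≡ 1
The order of 64 is 57, so the subgroup it generates has 57 elements.
Index = |(Z/361Z)^×| / |⟨64⟩| = 342 / 57 = 6.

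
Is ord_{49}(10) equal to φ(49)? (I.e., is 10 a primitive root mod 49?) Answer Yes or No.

φ(49) = φ(7^2) = 7·(7−1) = 42 = 2 · 3 · 7.
An element g generates (Z/49Z)^× iff g^(42/q) ≢ 1 (mod 49) for each prime q ∈ {2, 3, 7}.
10^21 ≡ 48 (mod 49)  [q = 2: ≢ 1 ✓]
10^14 ≡ 30 (mod 49)  [q = 3: ≢ 1 ✓]
10^6 ≡ 8 (mod 49)  [q = 7: ≢ 1 ✓]
None equal 1, so ord_49(10) = 42: 10 is a primitive root.

Yes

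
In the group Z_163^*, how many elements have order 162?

54

φ(163) = 163 − 1 = 162 = 2 · 3^4.
In a cyclic group of order 162, there are φ(d) elements of order d for each divisor d of 162, and zero for non-divisors.
162 = 2 · 3^4 divides 162, and φ(162) = 54.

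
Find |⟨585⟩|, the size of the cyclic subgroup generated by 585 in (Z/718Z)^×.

By Lagrange's theorem, ord_718(585) divides φ(718) = φ(2)·φ(359) = 1·358 = 358 = 2 · 179.
Divisors of 358: 1, 2, 179, 358.
Compute 585^d (mod 718) for the divisors d until we hit 1:
585^1 ≡ 585
585^2 ≡ 457
585^179 ≡ 717
585^358 ≡ 1
So ord_718(585) = 358.

358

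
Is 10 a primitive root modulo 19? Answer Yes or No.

Yes

φ(19) = 19 − 1 = 18 = 2 · 3^2.
An element g generates (Z/19Z)^× iff g^(18/q) ≢ 1 (mod 19) for each prime q ∈ {2, 3}.
10^9 ≡ 18 (mod 19)  [q = 2: ≢ 1 ✓]
10^6 ≡ 11 (mod 19)  [q = 3: ≢ 1 ✓]
Every test exponent gives a nontrivial residue, hence 10 generates the full group.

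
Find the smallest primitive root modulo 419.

2

φ(419) = 419 − 1 = 418 = 2 · 11 · 19.
g is a primitive root iff g^(418/q) ≢ 1 (mod 419) for each prime q ∈ {2, 11, 19}.
g = 2: 2^209 ≡ 418; 2^38 ≡ 334; 2^22 ≡ 114 — none is 1, so 2 is a primitive root.
So 2 is the smallest generator of (Z/419Z)^×.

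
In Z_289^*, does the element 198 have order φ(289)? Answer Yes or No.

Yes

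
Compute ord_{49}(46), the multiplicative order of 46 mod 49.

21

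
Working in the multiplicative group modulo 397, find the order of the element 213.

By Lagrange's theorem, ord_397(213) divides φ(397) = 397 − 1 = 396 = 2^2 · 3^2 · 11.
Divisors of 396: 1, 2, 3, 4, 6, 9, 11, 12, 18, 22, 33, 36, 44, 66, 99, 132, 198, 396.
Compute 213^d (mod 397) for the divisors d until we hit 1:
213^1 ≡ 213 (mod 397)
213^2 ≡ 111 (mod 397)
213^3 ≡ 220 (mod 397)
213^4 ≡ 14 (mod 397)
213^6 ≡ 363 (mod 397)
213^9 ≡ 63 (mod 397)
213^11 ≡ 244 (mod 397)
213^12 ≡ 362 (mod 397)
213^18 ≡ 396 (mod 397)
213^22 ≡ 383 (mod 397)
213^33 ≡ 157 (mod 397)
213^36 ≡ 1 (mod 397) ✓
Therefore the multiplicative order of 213 modulo 397 is 36.

36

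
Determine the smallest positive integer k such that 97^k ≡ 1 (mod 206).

51

The order of 97 must divide φ(206) = φ(2)·φ(103) = 1·102 = 102 = 2 · 3 · 17.
Divisors of 102: 1, 2, 3, 6, 17, 34, 51, 102.
Compute 97^d (mod 206) for the divisors d until we hit 1:
97^1 ≡ 97
97^2 ≡ 139
97^3 ≡ 93
97^6 ≡ 203
97^17 ≡ 159
97^34 ≡ 149
97^51 ≡ 1
Therefore the multiplicative order of 97 modulo 206 is 51.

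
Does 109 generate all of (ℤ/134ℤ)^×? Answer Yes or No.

No

φ(134) = φ(2)·φ(67) = 1·66 = 66 = 2 · 3 · 11.
Test 109^(66/q) mod 134 for each prime factor q of 66:
109^33 ≡ 133 (mod 134)  [q = 2: ≢ 1 ✓]
109^22 ≡ 1 (mod 134)  [q = 3: ≡ 1 ✗]
109^6 ≡ 129 (mod 134)  [q = 11: ≢ 1 ✓]
Since 109^22 ≡ 1, the order of 109 divides 22 < 66, so 109 is not a primitive root.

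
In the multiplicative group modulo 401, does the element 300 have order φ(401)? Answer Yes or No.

φ(401) = 401 − 1 = 400 = 2^4 · 5^2.
It suffices to check that the order of 300 is not a proper divisor of 400: compute 300^(400/q) for q ∈ {2, 5}.
300^200 ≡ 400 (mod 401)  [q = 2: ≢ 1 ✓]
300^80 ≡ 39 (mod 401)  [q = 5: ≢ 1 ✓]
Every test exponent gives a nontrivial residue, hence 300 generates the full group.

Yes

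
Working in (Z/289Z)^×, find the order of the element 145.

ord(145) | φ(289) = φ(17^2) = 17·(17−1) = 272 = 2^4 · 17.
Divisors of 272: 1, 2, 4, 8, 16, 17, 34, 68, 136, 272.
Compute 145^d (mod 289) for the divisors d until we hit 1:
145^1 ≡ 145 (mod 289)
145^2 ≡ 217 (mod 289)
145^4 ≡ 271 (mod 289)
145^8 ≡ 35 (mod 289)
145^16 ≡ 69 (mod 289)
145^17 ≡ 179 (mod 289)
145^34 ≡ 251 (mod 289)
145^68 ≡ 288 (mod 289)
145^136 ≡ 1 (mod 289) ✓
Hence ord(145) = 136.

136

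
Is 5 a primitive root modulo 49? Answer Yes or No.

φ(49) = φ(7^2) = 7·(7−1) = 42 = 2 · 3 · 7.
It suffices to check that the order of 5 is not a proper divisor of 42: compute 5^(42/q) for q ∈ {2, 3, 7}.
5^21 ≡ 48 (mod 49)  [q = 2: ≢ 1 ✓]
5^14 ≡ 18 (mod 49)  [q = 3: ≢ 1 ✓]
5^6 ≡ 43 (mod 49)  [q = 7: ≢ 1 ✓]
None equal 1, so ord_49(5) = 42: 5 is a primitive root.

Yes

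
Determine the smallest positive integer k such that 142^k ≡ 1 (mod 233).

Since 142 ∈ (Z/233Z)^×, its order divides φ(233) = 233 − 1 = 232 = 2^3 · 29.
Divisors of 232: 1, 2, 4, 8, 29, 58, 116, 232.
Evaluate successive powers at the divisors of 232:
142^1 ≡ 142
142^2 ≡ 126
142^4 ≡ 32
142^8 ≡ 92
142^29 ≡ 1
The smallest such exponent is 29, so the order of 142 is 29.

29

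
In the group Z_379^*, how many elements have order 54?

18

φ(379) = 379 − 1 = 378 = 2 · 3^3 · 7.
Since (Z/379Z)^× is cyclic of order 378, the number of elements of order d is φ(d) when d | 378 and 0 otherwise.
54 = 2 · 3^3 divides 378, and φ(54) = 18.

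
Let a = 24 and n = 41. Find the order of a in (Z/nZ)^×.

40

By Lagrange's theorem, ord_41(24) divides φ(41) = 41 − 1 = 40 = 2^3 · 5.
Divisors of 40: 1, 2, 4, 5, 8, 10, 20, 40.
Check 24^d mod 41 for each divisor in increasing order:
24^1 ≡ 24 (mod 41)
24^2 ≡ 2 (mod 41)
24^4 ≡ 4 (mod 41)
24^5 ≡ 14 (mod 41)
24^8 ≡ 16 (mod 41)
24^10 ≡ 32 (mod 41)
24^20 ≡ 40 (mod 41)
24^40 ≡ 1 (mod 41) ✓
Hence ord(24) = 40.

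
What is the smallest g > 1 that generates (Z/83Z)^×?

2

φ(83) = 83 − 1 = 82 = 2 · 41.
g is a primitive root iff g^(82/q) ≢ 1 (mod 83) for each prime q ∈ {2, 41}.
g = 2: 2^41 ≡ 82; 2^2 ≡ 4 — none is 1, so 2 is a primitive root.
Hence the least primitive root of 83 is 2.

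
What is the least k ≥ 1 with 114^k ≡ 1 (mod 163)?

162

Since 114 ∈ (Z/163Z)^×, its order divides φ(163) = 163 − 1 = 162 = 2 · 3^4.
Divisors of 162: 1, 2, 3, 6, 9, 18, 27, 54, 81, 162.
Compute 114^d (mod 163) for the divisors d until we hit 1:
114^1 ≡ 114 (mod 163)
114^2 ≡ 119 (mod 163)
114^3 ≡ 37 (mod 163)
114^6 ≡ 65 (mod 163)
114^9 ≡ 123 (mod 163)
114^18 ≡ 133 (mod 163)
114^27 ≡ 59 (mod 163)
114^54 ≡ 58 (mod 163)
114^81 ≡ 162 (mod 163)
114^162 ≡ 1 (mod 163) ✓
So ord_163(114) = 162.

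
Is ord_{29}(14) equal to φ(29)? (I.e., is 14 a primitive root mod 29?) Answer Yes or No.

Yes

φ(29) = 29 − 1 = 28 = 2^2 · 7.
14 is a primitive root mod 29 iff 14^(φ(29)/q) ≢ 1 for every prime q | φ(29), i.e. q ∈ {2, 7}.
14^14 ≡ 28 (mod 29)  [q = 2: ≢ 1 ✓]
14^4 ≡ 20 (mod 29)  [q = 7: ≢ 1 ✓]
Every test exponent gives a nontrivial residue, hence 14 generates the full group.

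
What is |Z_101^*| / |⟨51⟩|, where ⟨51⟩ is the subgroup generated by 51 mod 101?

1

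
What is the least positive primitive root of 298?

3

φ(298) = φ(2)·φ(149) = 1·148 = 148 = 2^2 · 37.
Test candidates g = 2, 3, … against the prime factors q ∈ {2, 37} of φ(298): g is a generator iff g^(148/q) ≢ 1 for every such q.
g = 2: gcd(2, 298) = 2 > 1, not a unit — skip.
g = 3: 3^74 ≡ 297; 3^4 ≡ 81 — none is 1, so 3 is a primitive root.
The smallest primitive root modulo 298 is 3.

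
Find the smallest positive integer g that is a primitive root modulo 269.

2

φ(269) = 269 − 1 = 268 = 2^2 · 67.
Test candidates g = 2, 3, … against the prime factors q ∈ {2, 67} of φ(269): g is a generator iff g^(268/q) ≢ 1 for every such q.
g = 2: 2^134 ≡ 268; 2^4 ≡ 16 — none is 1, so 2 is a primitive root.
The smallest primitive root modulo 269 is 2.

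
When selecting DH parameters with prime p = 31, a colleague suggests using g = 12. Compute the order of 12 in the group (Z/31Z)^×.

By Lagrange's theorem, ord_31(12) divides φ(31) = 31 − 1 = 30 = 2 · 3 · 5.
Divisors of 30: 1, 2, 3, 5, 6, 10, 15, 30.
Check 12^d mod 31 for each divisor in increasing order:
12^1 ≡ 12 (mod 31)
12^2 ≡ 20 (mod 31)
12^3 ≡ 23 (mod 31)
12^5 ≡ 26 (mod 31)
12^6 ≡ 2 (mod 31)
12^10 ≡ 25 (mod 31)
12^15 ≡ 30 (mod 31)
12^30 ≡ 1 (mod 31) ✓
So ord_31(12) = 30.

30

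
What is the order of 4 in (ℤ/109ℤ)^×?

The order of 4 must divide φ(109) = 109 − 1 = 108 = 2^2 · 3^3.
Divisors of 108: 1, 2, 3, 4, 6, 9, 12, 18, 27, 36, 54, 108.
Evaluate successive powers at the divisors of 108:
4^1 ≡ 4 (mod 109)
4^2 ≡ 16 (mod 109)
4^3 ≡ 64 (mod 109)
4^4 ≡ 38 (mod 109)
4^6 ≡ 63 (mod 109)
4^9 ≡ 108 (mod 109)
4^12 ≡ 45 (mod 109)
4^18 ≡ 1 (mod 109) ✓
The smallest such exponent is 18, so the order of 4 is 18.

18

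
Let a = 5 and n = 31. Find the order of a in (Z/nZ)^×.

3

By Lagrange's theorem, ord_31(5) divides φ(31) = 31 − 1 = 30 = 2 · 3 · 5.
Divisors of 30: 1, 2, 3, 5, 6, 10, 15, 30.
Check 5^d mod 31 for each divisor in increasing order:
5^1 ≡ 5 (mod 31)
5^2 ≡ 25 (mod 31)
5^3 ≡ 1 (mod 31) ✓
Hence ord(5) = 3.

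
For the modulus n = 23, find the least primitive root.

φ(23) = 23 − 1 = 22 = 2 · 11.
Test candidates g = 2, 3, … against the prime factors q ∈ {2, 11} of φ(23): g is a generator iff g^(22/q) ≢ 1 for every such q.
g = 2: 2^11 ≡ 1 — hits 1, so not a primitive root.
g = 3: 3^11 ≡ 1 — hits 1, so not a primitive root.
g = 4: 4^11 ≡ 1 — hits 1, so not a primitive root.
g = 5: 5^11 ≡ 22; 5^2 ≡ 2 — none is 1, so 5 is a primitive root.
Hence the least primitive root of 23 is 5.

5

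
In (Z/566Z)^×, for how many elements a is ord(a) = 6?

2

φ(566) = φ(2)·φ(283) = 1·282 = 282 = 2 · 3 · 47.
(Z/566Z)^× is cyclic (|G| = 282); a cyclic group of order m has exactly φ(d) elements of each order d | m, and none otherwise.
6 = 2 · 3 divides 282, and φ(6) = 2.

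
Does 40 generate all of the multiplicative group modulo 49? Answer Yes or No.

φ(49) = φ(7^2) = 7·(7−1) = 42 = 2 · 3 · 7.
Test 40^(42/q) mod 49 for each prime factor q of 42:
40^21 ≡ 48 (mod 49)  [q = 2: ≢ 1 ✓]
40^14 ≡ 18 (mod 49)  [q = 3: ≢ 1 ✓]
40^6 ≡ 36 (mod 49)  [q = 7: ≢ 1 ✓]
None equal 1, so ord_49(40) = 42: 40 is a primitive root.

Yes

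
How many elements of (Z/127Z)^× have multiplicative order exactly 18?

6

φ(127) = 127 − 1 = 126 = 2 · 3^2 · 7.
Since (Z/127Z)^× is cyclic of order 126, the number of elements of order d is φ(d) when d | 126 and 0 otherwise.
18 = 2 · 3^2 divides 126, and φ(18) = 6.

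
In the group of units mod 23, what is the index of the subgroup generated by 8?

2

The order of 8 must divide φ(23) = 23 − 1 = 22 = 2 · 11.
Divisors of 22: 1, 2, 11, 22.
Check 8^d mod 23 for each divisor in increasing order:
8^1 ≡ 8
8^2 ≡ 18
8^11 ≡ 1
The order of 8 is 11, so the subgroup it generates has 11 elements.
The index is φ(23) / ord(8) = 22 / 11 = 2.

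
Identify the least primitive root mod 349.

2

φ(349) = 349 − 1 = 348 = 2^2 · 3 · 29.
g is a primitive root iff g^(348/q) ≢ 1 (mod 349) for each prime q ∈ {2, 3, 29}.
g = 2: 2^174 ≡ 348; 2^116 ≡ 226; 2^12 ≡ 257 — none is 1, so 2 is a primitive root.
So 2 is the smallest generator of (Z/349Z)^×.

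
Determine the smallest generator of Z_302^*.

φ(302) = φ(2)·φ(151) = 1·150 = 150 = 2 · 3 · 5^2.
g is a primitive root iff g^(150/q) ≢ 1 (mod 302) for each prime q ∈ {2, 3, 5}.
g = 2: gcd(2, 302) = 2 > 1, not a unit — skip.
g = 3: 3^75 ≡ 301; 3^50 ≡ 1 — hits 1, so not a primitive root.
g = 4: gcd(4, 302) = 2 > 1, not a unit — skip.
g = 5: 5^75 ≡ 1 — hits 1, so not a primitive root.
g = 6: gcd(6, 302) = 2 > 1, not a unit — skip.
g = 7: 7^75 ≡ 301; 7^50 ≡ 183; 7^30 ≡ 159 — none is 1, so 7 is a primitive root.
The smallest primitive root modulo 302 is 7.

7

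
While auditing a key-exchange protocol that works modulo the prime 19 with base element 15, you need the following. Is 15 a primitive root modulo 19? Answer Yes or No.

φ(19) = 19 − 1 = 18 = 2 · 3^2.
It suffices to check that the order of 15 is not a proper divisor of 18: compute 15^(18/q) for q ∈ {2, 3}.
15^9 ≡ 18 (mod 19)  [q = 2: ≢ 1 ✓]
15^6 ≡ 11 (mod 19)  [q = 3: ≢ 1 ✓]
None equal 1, so ord_19(15) = 18: 15 is a primitive root.

Yes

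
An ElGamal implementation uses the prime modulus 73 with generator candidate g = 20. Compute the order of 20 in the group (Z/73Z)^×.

72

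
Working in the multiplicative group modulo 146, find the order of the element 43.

By Lagrange's theorem, ord_146(43) divides φ(146) = φ(2)·φ(73) = 1·72 = 72 = 2^3 · 3^2.
Divisors of 72: 1, 2, 3, 4, 6, 8, 9, 12, 18, 24, 36, 72.
Compute 43^d (mod 146) for the divisors d until we hit 1:
43^1 ≡ 43
43^2 ≡ 97
43^3 ≡ 83
43^4 ≡ 65
43^6 ≡ 27
43^8 ≡ 137
43^9 ≡ 51
43^12 ≡ 145
43^18 ≡ 119
43^24 ≡ 1
Hence ord(43) = 24.

24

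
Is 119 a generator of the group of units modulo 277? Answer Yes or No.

Yes

φ(277) = 277 − 1 = 276 = 2^2 · 3 · 23.
It suffices to check that the order of 119 is not a proper divisor of 276: compute 119^(276/q) for q ∈ {2, 3, 23}.
119^138 ≡ 276 (mod 277)  [q = 2: ≢ 1 ✓]
119^92 ≡ 160 (mod 277)  [q = 3: ≢ 1 ✓]
119^12 ≡ 69 (mod 277)  [q = 23: ≢ 1 ✓]
Every test exponent gives a nontrivial residue, hence 119 generates the full group.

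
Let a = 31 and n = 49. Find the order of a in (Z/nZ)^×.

By Lagrange's theorem, ord_49(31) divides φ(49) = φ(7^2) = 7·(7−1) = 42 = 2 · 3 · 7.
Divisors of 42: 1, 2, 3, 6, 7, 14, 21, 42.
Test each divisor d:
31^1 ≡ 31
31^2 ≡ 30
31^3 ≡ 48
31^6 ≡ 1
The smallest such exponent is 6, so the order of 31 is 6.

6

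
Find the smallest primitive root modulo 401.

3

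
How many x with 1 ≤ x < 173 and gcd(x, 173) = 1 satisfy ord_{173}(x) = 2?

1

φ(173) = 173 − 1 = 172 = 2^2 · 43.
In a cyclic group of order 172, there are φ(d) elements of order d for each divisor d of 172, and zero for non-divisors.
2 | 172, and φ(2) = 2 − 1 = 1.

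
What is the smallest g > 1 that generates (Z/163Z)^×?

φ(163) = 163 − 1 = 162 = 2 · 3^4.
Test candidates g = 2, 3, … against the prime factors q ∈ {2, 3} of φ(163): g is a generator iff g^(162/q) ≢ 1 for every such q.
g = 2: 2^81 ≡ 162; 2^54 ≡ 104 — none is 1, so 2 is a primitive root.
Hence the least primitive root of 163 is 2.

2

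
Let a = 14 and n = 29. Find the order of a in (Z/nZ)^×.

28

The order of 14 must divide φ(29) = 29 − 1 = 28 = 2^2 · 7.
Divisors of 28: 1, 2, 4, 7, 14, 28.
Check 14^d mod 29 for each divisor in increasing order:
14^1 ≡ 14 (mod 29)
14^2 ≡ 22 (mod 29)
14^4 ≡ 20 (mod 29)
14^7 ≡ 12 (mod 29)
14^14 ≡ 28 (mod 29)
14^28 ≡ 1 (mod 29) ✓
The smallest such exponent is 28, so the order of 14 is 28.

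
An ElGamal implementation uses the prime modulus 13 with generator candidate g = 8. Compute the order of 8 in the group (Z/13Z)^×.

The order of 8 must divide φ(13) = 13 − 1 = 12 = 2^2 · 3.
Divisors of 12: 1, 2, 3, 4, 6, 12.
Check 8^d mod 13 for each divisor in increasing order:
8^1 ≡ 8
8^2 ≡ 12
8^3 ≡ 5
8^4 ≡ 1
Hence ord(8) = 4.

4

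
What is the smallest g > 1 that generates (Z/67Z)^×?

2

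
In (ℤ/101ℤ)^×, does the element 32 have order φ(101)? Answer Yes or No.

No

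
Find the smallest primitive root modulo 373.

φ(373) = 373 − 1 = 372 = 2^2 · 3 · 31.
g is a primitive root iff g^(372/q) ≢ 1 (mod 373) for each prime q ∈ {2, 3, 31}.
g = 2: 2^186 ≡ 372; 2^124 ≡ 284; 2^12 ≡ 366 — none is 1, so 2 is a primitive root.
So 2 is the smallest generator of (Z/373Z)^×.

2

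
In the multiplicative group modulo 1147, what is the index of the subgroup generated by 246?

By Lagrange's theorem, ord_1147(246) divides φ(1147) = φ(31·37) = (31−1)·(37−1) = 30·36 = 1080 = 2^3 · 3^3 · 5.
Divisors of 1080: 1, 2, 3, 4, 5, 6, 8, 9, 10, 12, 15, 18, 20, 24, 27, 30, 36, 40, 45, 54, 60, 72, 90, 108, 120, 135, 180, 216, 270, 360, 540, 1080.
Compute 246^d (mod 1147) for the divisors d until we hit 1:
246^1 ≡ 246
246^2 ≡ 872
246^3 ≡ 23
246^4 ≡ 1070
246^5 ≡ 557
246^6 ≡ 529
246^8 ≡ 194
246^9 ≡ 697
246^10 ≡ 559
246^12 ≡ 1120
246^15 ≡ 526
246^18 ≡ 628
246^20 ≡ 497
246^24 ≡ 729
246^27 ≡ 709
246^30 ≡ 249
246^36 ≡ 963
246^40 ≡ 404
246^45 ≡ 216
246^54 ≡ 295
246^60 ≡ 63
246^72 ≡ 593
246^90 ≡ 776
246^108 ≡ 1000
246^120 ≡ 528
246^135 ≡ 154
246^180 ≡ 1
So ord_1147(246) = 180, hence |⟨246⟩| = 180.
Index = |(Z/1147Z)^×| / |⟨246⟩| = 1080 / 180 = 6.

6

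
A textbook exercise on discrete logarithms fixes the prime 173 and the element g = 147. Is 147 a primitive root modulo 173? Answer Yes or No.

φ(173) = 173 − 1 = 172 = 2^2 · 43.
147 is a primitive root mod 173 iff 147^(φ(173)/q) ≢ 1 for every prime q | φ(173), i.e. q ∈ {2, 43}.
147^86 ≡ 172 (mod 173)  [q = 2: ≢ 1 ✓]
147^4 ≡ 83 (mod 173)  [q = 43: ≢ 1 ✓]
All checks pass, so 147 has order 172 and is a primitive root modulo 173.

Yes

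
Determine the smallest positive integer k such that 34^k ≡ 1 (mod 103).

17

By Lagrange's theorem, ord_103(34) divides φ(103) = 103 − 1 = 102 = 2 · 3 · 17.
Divisors of 102: 1, 2, 3, 6, 17, 34, 51, 102.
Evaluate successive powers at the divisors of 102:
34^1 ≡ 34 (mod 103)
34^2 ≡ 23 (mod 103)
34^3 ≡ 61 (mod 103)
34^6 ≡ 13 (mod 103)
34^17 ≡ 1 (mod 103) ✓
So ord_103(34) = 17.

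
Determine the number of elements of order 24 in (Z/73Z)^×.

φ(73) = 73 − 1 = 72 = 2^3 · 3^2.
(Z/73Z)^× is cyclic (|G| = 72); a cyclic group of order m has exactly φ(d) elements of each order d | m, and none otherwise.
24 = 2^3 · 3 divides 72, and φ(24) = 8.

8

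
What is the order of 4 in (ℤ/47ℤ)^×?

23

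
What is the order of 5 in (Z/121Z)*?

55

By Lagrange's theorem, ord_121(5) divides φ(121) = φ(11^2) = 11·(11−1) = 110 = 2 · 5 · 11.
Divisors of 110: 1, 2, 5, 10, 11, 22, 55, 110.
Compute 5^d (mod 121) for the divisors d until we hit 1:
5^1 ≡ 5 (mod 121)
5^2 ≡ 25 (mod 121)
5^5 ≡ 100 (mod 121)
5^10 ≡ 78 (mod 121)
5^11 ≡ 27 (mod 121)
5^22 ≡ 3 (mod 121)
5^55 ≡ 1 (mod 121) ✓
So ord_121(5) = 55.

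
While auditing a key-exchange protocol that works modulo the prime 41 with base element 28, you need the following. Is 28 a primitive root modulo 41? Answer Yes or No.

φ(41) = 41 − 1 = 40 = 2^3 · 5.
28 is a primitive root mod 41 iff 28^(φ(41)/q) ≢ 1 for every prime q | φ(41), i.e. q ∈ {2, 5}.
28^20 ≡ 40 (mod 41)  [q = 2: ≢ 1 ✓]
28^8 ≡ 10 (mod 41)  [q = 5: ≢ 1 ✓]
All checks pass, so 28 has order 40 and is a primitive root modulo 41.

Yes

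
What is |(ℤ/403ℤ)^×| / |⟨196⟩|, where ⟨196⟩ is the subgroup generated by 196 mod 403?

24

ord(196) | φ(403) = φ(13·31) = (13−1)·(31−1) = 12·30 = 360 = 2^3 · 3^2 · 5.
Divisors of 360: 1, 2, 3, 4, 5, 6, 8, 9, 10, 12, 15, 18, 20, 24, 30, 36, 40, 45, 60, 72, 90, 120, 180, 360.
Evaluate successive powers at the divisors of 360:
196^1 ≡ 196 (mod 403)
196^2 ≡ 131 (mod 403)
196^3 ≡ 287 (mod 403)
196^4 ≡ 235 (mod 403)
196^5 ≡ 118 (mod 403)
196^6 ≡ 157 (mod 403)
196^8 ≡ 14 (mod 403)
196^9 ≡ 326 (mod 403)
196^10 ≡ 222 (mod 403)
196^12 ≡ 66 (mod 403)
196^15 ≡ 1 (mod 403) ✓
So ord_403(196) = 15, hence |⟨196⟩| = 15.
Index = |(Z/403Z)^×| / |⟨196⟩| = 360 / 15 = 24.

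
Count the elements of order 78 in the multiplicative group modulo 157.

φ(157) = 157 − 1 = 156 = 2^2 · 3 · 13.
(Z/157Z)^× is cyclic (|G| = 156); a cyclic group of order m has exactly φ(d) elements of each order d | m, and none otherwise.
78 = 2 · 3 · 13 divides 156, and φ(78) = 24.

24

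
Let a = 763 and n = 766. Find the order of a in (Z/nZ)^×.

Since 763 ∈ (Z/766Z)^×, its order divides φ(766) = φ(2)·φ(383) = 1·382 = 382 = 2 · 191.
Divisors of 382: 1, 2, 191, 382.
Test each divisor d:
763^1 ≡ 763 (mod 766)
763^2 ≡ 9 (mod 766)
763^191 ≡ 765 (mod 766)
763^382 ≡ 1 (mod 766) ✓
The smallest such exponent is 382, so the order of 763 is 382.

382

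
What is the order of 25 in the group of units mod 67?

11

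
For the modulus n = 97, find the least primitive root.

5

φ(97) = 97 − 1 = 96 = 2^5 · 3.
g is a primitive root iff g^(96/q) ≢ 1 (mod 97) for each prime q ∈ {2, 3}.
g = 2: 2^48 ≡ 1 — hits 1, so not a primitive root.
g = 3: 3^48 ≡ 1 — hits 1, so not a primitive root.
g = 4: 4^48 ≡ 1 — hits 1, so not a primitive root.
g = 5: 5^48 ≡ 96; 5^32 ≡ 35 — none is 1, so 5 is a primitive root.
Hence the least primitive root of 97 is 5.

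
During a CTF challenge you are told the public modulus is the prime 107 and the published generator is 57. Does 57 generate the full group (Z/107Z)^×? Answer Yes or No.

No

φ(107) = 107 − 1 = 106 = 2 · 53.
Test 57^(106/q) mod 107 for each prime factor q of 106:
57^53 ≡ 1 (mod 107)  [q = 2: ≡ 1 ✗]
57^2 ≡ 39 (mod 107)  [q = 53: ≢ 1 ✓]
57^53 ≡ 1 shows ord(57) | 53, strictly less than φ(107); not a primitive root.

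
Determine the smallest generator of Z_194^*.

5

φ(194) = φ(2)·φ(97) = 1·96 = 96 = 2^5 · 3.
Test candidates g = 2, 3, … against the prime factors q ∈ {2, 3} of φ(194): g is a generator iff g^(96/q) ≢ 1 for every such q.
g = 2: gcd(2, 194) = 2 > 1, not a unit — skip.
g = 3: 3^48 ≡ 1 — hits 1, so not a primitive root.
g = 4: gcd(4, 194) = 2 > 1, not a unit — skip.
g = 5: 5^48 ≡ 193; 5^32 ≡ 35 — none is 1, so 5 is a primitive root.
Hence the least primitive root of 194 is 5.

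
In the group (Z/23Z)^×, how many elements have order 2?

1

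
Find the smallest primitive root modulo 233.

3

φ(233) = 233 − 1 = 232 = 2^3 · 29.
g is a primitive root iff g^(232/q) ≢ 1 (mod 233) for each prime q ∈ {2, 29}.
g = 2: 2^116 ≡ 1 — hits 1, so not a primitive root.
g = 3: 3^116 ≡ 232; 3^8 ≡ 37 — none is 1, so 3 is a primitive root.
The smallest primitive root modulo 233 is 3.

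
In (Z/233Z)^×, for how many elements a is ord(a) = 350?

0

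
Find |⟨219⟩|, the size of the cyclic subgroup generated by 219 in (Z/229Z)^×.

228

The order of 219 must divide φ(229) = 229 − 1 = 228 = 2^2 · 3 · 19.
Divisors of 228: 1, 2, 3, 4, 6, 12, 19, 38, 57, 76, 114, 228.
Check 219^d mod 229 for each divisor in increasing order:
219^1 ≡ 219
219^2 ≡ 100
219^3 ≡ 145
219^4 ≡ 153
219^6 ≡ 186
219^12 ≡ 17
219^19 ≡ 211
219^38 ≡ 95
219^57 ≡ 122
219^76 ≡ 94
219^114 ≡ 228
219^228 ≡ 1
So ord_229(219) = 228.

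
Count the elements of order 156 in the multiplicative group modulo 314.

φ(314) = φ(2)·φ(157) = 1·156 = 156 = 2^2 · 3 · 13.
Since (Z/314Z)^× is cyclic of order 156, the number of elements of order d is φ(d) when d | 156 and 0 otherwise.
156 = 2^2 · 3 · 13 divides 156, and φ(156) = 48.

48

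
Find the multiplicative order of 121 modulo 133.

3

By Lagrange's theorem, ord_133(121) divides φ(133) = φ(7·19) = (7−1)·(19−1) = 6·18 = 108 = 2^2 · 3^3.
Divisors of 108: 1, 2, 3, 4, 6, 9, 12, 18, 27, 36, 54, 108.
Compute 121^d (mod 133) for the divisors d until we hit 1:
121^1 ≡ 121
121^2 ≡ 11
121^3 ≡ 1
Therefore the multiplicative order of 121 modulo 133 is 3.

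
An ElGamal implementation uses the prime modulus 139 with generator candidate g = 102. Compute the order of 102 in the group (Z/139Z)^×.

138

By Lagrange's theorem, ord_139(102) divides φ(139) = 139 − 1 = 138 = 2 · 3 · 23.
Divisors of 138: 1, 2, 3, 6, 23, 46, 69, 138.
Check 102^d mod 139 for each divisor in increasing order:
102^1 ≡ 102 (mod 139)
102^2 ≡ 118 (mod 139)
102^3 ≡ 82 (mod 139)
102^6 ≡ 52 (mod 139)
102^23 ≡ 43 (mod 139)
102^46 ≡ 42 (mod 139)
102^69 ≡ 138 (mod 139)
102^138 ≡ 1 (mod 139) ✓
So ord_139(102) = 138.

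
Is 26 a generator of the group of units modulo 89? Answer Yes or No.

φ(89) = 89 − 1 = 88 = 2^3 · 11.
26 is a primitive root mod 89 iff 26^(φ(89)/q) ≢ 1 for every prime q | φ(89), i.e. q ∈ {2, 11}.
26^44 ≡ 88 (mod 89)  [q = 2: ≢ 1 ✓]
26^8 ≡ 8 (mod 89)  [q = 11: ≢ 1 ✓]
None equal 1, so ord_89(26) = 88: 26 is a primitive root.

Yes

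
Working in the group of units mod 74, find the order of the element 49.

9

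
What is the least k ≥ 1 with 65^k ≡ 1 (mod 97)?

48

ord(65) | φ(97) = 97 − 1 = 96 = 2^5 · 3.
Divisors of 96: 1, 2, 3, 4, 6, 8, 12, 16, 24, 32, 48, 96.
Test each divisor d:
65^1 ≡ 65 (mod 97)
65^2 ≡ 54 (mod 97)
65^3 ≡ 18 (mod 97)
65^4 ≡ 6 (mod 97)
65^6 ≡ 33 (mod 97)
65^8 ≡ 36 (mod 97)
65^12 ≡ 22 (mod 97)
65^16 ≡ 35 (mod 97)
65^24 ≡ 96 (mod 97)
65^32 ≡ 61 (mod 97)
65^48 ≡ 1 (mod 97) ✓
Therefore the multiplicative order of 65 modulo 97 is 48.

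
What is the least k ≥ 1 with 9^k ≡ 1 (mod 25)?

10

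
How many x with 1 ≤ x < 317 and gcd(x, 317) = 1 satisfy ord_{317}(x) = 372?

φ(317) = 317 − 1 = 316 = 2^2 · 79.
Since (Z/317Z)^× is cyclic of order 316, the number of elements of order d is φ(d) when d | 316 and 0 otherwise.
Since 372 ∤ 316, the count is 0.

0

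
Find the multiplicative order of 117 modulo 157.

Since 117 ∈ (Z/157Z)^×, its order divides φ(157) = 157 − 1 = 156 = 2^2 · 3 · 13.
Divisors of 156: 1, 2, 3, 4, 6, 12, 13, 26, 39, 52, 78, 156.
Check 117^d mod 157 for each divisor in increasing order:
117^1 ≡ 117
117^2 ≡ 30
117^3 ≡ 56
117^4 ≡ 115
117^6 ≡ 153
117^12 ≡ 16
117^13 ≡ 145
117^26 ≡ 144
117^39 ≡ 156
117^52 ≡ 12
117^78 ≡ 1
Hence ord(117) = 78.

78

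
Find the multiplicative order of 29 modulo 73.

72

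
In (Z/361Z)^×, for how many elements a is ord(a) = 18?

6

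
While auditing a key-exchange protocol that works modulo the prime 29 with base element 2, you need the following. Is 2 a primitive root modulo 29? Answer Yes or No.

φ(29) = 29 − 1 = 28 = 2^2 · 7.
An element g generates (Z/29Z)^× iff g^(28/q) ≢ 1 (mod 29) for each prime q ∈ {2, 7}.
2^14 ≡ 28 (mod 29)  [q = 2: ≢ 1 ✓]
2^4 ≡ 16 (mod 29)  [q = 7: ≢ 1 ✓]
All checks pass, so 2 has order 28 and is a primitive root modulo 29.

Yes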